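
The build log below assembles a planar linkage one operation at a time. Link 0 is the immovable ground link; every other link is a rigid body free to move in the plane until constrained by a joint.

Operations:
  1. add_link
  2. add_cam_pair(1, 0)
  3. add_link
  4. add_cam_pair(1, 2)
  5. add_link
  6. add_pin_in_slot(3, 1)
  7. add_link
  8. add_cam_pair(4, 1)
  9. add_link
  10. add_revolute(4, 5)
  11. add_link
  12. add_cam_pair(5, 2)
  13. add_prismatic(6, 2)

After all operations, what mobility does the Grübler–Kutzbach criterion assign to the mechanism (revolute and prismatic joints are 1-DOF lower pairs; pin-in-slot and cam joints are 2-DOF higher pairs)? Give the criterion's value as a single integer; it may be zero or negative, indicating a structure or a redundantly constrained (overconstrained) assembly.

M = 9

[1;0;0] (link 0 is ground)
L+ [2;0;0]
C(1,0)∈J2 [2;0;1]
L+ [3;0;1]
C(1,2)∈J2 [3;0;2]
L+ [4;0;2]
PS(3,1)∈J2 [4;0;3]
L+ [5;0;3]
C(4,1)∈J2 [5;0;4]
L+ [6;0;4]
R(4,5)∈J1 [6;1;4]
L+ [7;1;4]
C(5,2)∈J2 [7;1;5]
P(6,2)∈J1 [7;2;5]
mobility = 18 − 4 − 5 = 9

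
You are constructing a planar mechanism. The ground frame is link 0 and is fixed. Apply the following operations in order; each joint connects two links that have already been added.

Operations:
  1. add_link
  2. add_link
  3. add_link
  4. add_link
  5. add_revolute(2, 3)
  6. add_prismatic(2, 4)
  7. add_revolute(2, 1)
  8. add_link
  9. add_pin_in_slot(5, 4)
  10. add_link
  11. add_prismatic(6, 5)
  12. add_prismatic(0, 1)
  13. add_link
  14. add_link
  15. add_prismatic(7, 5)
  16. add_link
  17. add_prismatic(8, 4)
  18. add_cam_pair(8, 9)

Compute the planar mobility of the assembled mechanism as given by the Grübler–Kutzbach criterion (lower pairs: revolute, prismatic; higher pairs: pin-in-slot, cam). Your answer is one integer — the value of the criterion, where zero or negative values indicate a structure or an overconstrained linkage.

ground; <1,0,0>
#1 <2,0,0>
#2 <3,0,0>
#3 <4,0,0>
#4 <5,0,0>
R:2↔3 J1 <5,1,0>
P:2↔4 J1 <5,2,0>
R:2↔1 J1 <5,3,0>
#5 <6,3,0>
PS:5↔4 J2 <6,3,1>
#6 <7,3,1>
P:6↔5 J1 <7,4,1>
P:0↔1 J1 <7,5,1>
#7 <8,5,1>
#8 <9,5,1>
P:7↔5 J1 <9,6,1>
#9 <10,6,1>
P:8↔4 J1 <10,7,1>
C:8↔9 J2 <10,7,2>
3×9 − 2×7 − 1×2 = 11

M = 11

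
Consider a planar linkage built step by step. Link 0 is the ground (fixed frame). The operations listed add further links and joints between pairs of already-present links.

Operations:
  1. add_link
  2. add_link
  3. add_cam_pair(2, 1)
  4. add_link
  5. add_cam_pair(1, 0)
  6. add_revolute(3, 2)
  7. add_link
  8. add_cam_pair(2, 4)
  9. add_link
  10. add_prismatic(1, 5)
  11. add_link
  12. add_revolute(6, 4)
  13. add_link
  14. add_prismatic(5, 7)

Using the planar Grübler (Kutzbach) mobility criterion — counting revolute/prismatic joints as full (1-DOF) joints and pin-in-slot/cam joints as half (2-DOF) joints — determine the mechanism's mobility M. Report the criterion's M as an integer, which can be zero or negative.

M = 10

[1;0;0] (link 0 is ground)
L+ [2;0;0]
L+ [3;0;0]
C(2,1)∈J2 [3;0;1]
L+ [4;0;1]
C(1,0)∈J2 [4;0;2]
R(3,2)∈J1 [4;1;2]
L+ [5;1;2]
C(2,4)∈J2 [5;1;3]
L+ [6;1;3]
P(1,5)∈J1 [6;2;3]
L+ [7;2;3]
R(6,4)∈J1 [7;3;3]
L+ [8;3;3]
P(5,7)∈J1 [8;4;3]
mobility = 21 − 8 − 3 = 10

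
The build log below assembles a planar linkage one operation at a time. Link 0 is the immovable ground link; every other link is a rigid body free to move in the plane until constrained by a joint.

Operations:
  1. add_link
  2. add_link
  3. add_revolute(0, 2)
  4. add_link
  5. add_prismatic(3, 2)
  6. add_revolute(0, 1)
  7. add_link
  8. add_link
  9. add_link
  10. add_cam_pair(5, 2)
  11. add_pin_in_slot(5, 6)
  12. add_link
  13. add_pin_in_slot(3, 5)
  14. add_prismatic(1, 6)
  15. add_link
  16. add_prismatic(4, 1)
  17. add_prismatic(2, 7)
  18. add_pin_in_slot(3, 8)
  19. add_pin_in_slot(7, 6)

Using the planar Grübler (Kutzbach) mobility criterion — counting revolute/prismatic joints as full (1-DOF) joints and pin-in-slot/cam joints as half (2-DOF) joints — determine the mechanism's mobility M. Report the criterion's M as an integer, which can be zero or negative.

M = 7

ground; <1,0,0>
#1 <2,0,0>
#2 <3,0,0>
R:0↔2 J1 <3,1,0>
#3 <4,1,0>
P:3↔2 J1 <4,2,0>
R:0↔1 J1 <4,3,0>
#4 <5,3,0>
#5 <6,3,0>
#6 <7,3,0>
C:5↔2 J2 <7,3,1>
PS:5↔6 J2 <7,3,2>
#7 <8,3,2>
PS:3↔5 J2 <8,3,3>
P:1↔6 J1 <8,4,3>
#8 <9,4,3>
P:4↔1 J1 <9,5,3>
P:2↔7 J1 <9,6,3>
PS:3↔8 J2 <9,6,4>
PS:7↔6 J2 <9,6,5>
3×8 − 2×6 − 1×5 = 7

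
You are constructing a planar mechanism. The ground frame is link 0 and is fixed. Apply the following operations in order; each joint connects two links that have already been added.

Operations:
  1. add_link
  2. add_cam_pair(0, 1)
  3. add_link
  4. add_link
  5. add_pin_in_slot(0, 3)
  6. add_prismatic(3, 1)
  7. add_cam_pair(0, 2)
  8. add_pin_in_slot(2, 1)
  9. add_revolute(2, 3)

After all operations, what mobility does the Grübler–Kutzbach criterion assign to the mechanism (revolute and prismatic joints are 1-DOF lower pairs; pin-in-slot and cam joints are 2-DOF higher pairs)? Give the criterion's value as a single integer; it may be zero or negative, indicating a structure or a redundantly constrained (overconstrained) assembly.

L=1 J1=0 J2=0
add link → L=2 J1=0 J2=0
C@0,1 dof=2 J2 → L=2 J1=0 J2=1
add link → L=3 J1=0 J2=1
add link → L=4 J1=0 J2=1
PS@0,3 dof=2 J2 → L=4 J1=0 J2=2
P@3,1 dof=1 J1 → L=4 J1=1 J2=2
C@0,2 dof=2 J2 → L=4 J1=1 J2=3
PS@2,1 dof=2 J2 → L=4 J1=1 J2=4
R@2,3 dof=1 J1 → L=4 J1=2 J2=4
M=3(L−1)−2J1−J2=3·3−2·2−4=1

M = 1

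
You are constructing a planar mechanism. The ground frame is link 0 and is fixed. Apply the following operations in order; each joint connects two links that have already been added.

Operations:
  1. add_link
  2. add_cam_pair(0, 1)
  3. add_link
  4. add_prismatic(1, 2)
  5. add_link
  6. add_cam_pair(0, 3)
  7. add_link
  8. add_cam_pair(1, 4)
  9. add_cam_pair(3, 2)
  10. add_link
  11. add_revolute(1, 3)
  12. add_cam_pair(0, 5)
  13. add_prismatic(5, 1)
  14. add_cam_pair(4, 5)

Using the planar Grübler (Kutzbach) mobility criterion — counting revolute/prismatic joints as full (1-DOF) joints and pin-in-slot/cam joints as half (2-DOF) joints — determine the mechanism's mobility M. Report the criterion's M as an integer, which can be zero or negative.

M = 3

(L,J1,J2)=(1,0,0); link0 fixed
link1: (2,0,0)
C 0-1 [J2]: (2,0,1)
link2: (3,0,1)
P 1-2 [J1]: (3,1,1)
link3: (4,1,1)
C 0-3 [J2]: (4,1,2)
link4: (5,1,2)
C 1-4 [J2]: (5,1,3)
C 3-2 [J2]: (5,1,4)
link5: (6,1,4)
R 1-3 [J1]: (6,2,4)
C 0-5 [J2]: (6,2,5)
P 5-1 [J1]: (6,3,5)
C 4-5 [J2]: (6,3,6)
Grübler: 3·5 − 2·3 − 6 = 3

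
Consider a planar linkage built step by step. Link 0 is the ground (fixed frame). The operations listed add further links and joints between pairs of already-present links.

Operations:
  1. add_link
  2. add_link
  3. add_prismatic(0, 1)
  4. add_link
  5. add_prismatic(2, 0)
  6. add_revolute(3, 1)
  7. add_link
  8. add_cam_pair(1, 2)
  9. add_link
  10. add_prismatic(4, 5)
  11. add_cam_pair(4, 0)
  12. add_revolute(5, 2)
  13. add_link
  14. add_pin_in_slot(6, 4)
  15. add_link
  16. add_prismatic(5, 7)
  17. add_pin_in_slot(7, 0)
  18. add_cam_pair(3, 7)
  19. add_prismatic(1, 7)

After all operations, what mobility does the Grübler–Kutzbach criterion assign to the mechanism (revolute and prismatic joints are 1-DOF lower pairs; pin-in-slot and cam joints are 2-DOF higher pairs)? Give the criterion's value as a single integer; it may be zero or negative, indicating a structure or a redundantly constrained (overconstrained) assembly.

ground; <1,0,0>
#1 <2,0,0>
#2 <3,0,0>
P:0↔1 J1 <3,1,0>
#3 <4,1,0>
P:2↔0 J1 <4,2,0>
R:3↔1 J1 <4,3,0>
#4 <5,3,0>
C:1↔2 J2 <5,3,1>
#5 <6,3,1>
P:4↔5 J1 <6,4,1>
C:4↔0 J2 <6,4,2>
R:5↔2 J1 <6,5,2>
#6 <7,5,2>
PS:6↔4 J2 <7,5,3>
#7 <8,5,3>
P:5↔7 J1 <8,6,3>
PS:7↔0 J2 <8,6,4>
C:3↔7 J2 <8,6,5>
P:1↔7 J1 <8,7,5>
3×7 − 2×7 − 1×5 = 2

M = 2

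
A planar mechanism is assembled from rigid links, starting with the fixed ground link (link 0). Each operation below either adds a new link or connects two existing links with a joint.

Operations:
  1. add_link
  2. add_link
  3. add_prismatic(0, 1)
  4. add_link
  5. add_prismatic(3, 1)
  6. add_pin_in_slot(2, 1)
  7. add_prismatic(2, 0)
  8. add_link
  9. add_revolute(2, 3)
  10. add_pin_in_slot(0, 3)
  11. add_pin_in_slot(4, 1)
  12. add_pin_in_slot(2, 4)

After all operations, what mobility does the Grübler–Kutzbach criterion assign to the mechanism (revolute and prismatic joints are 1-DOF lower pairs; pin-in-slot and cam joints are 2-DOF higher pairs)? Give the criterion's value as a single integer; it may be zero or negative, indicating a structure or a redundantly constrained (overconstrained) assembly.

[1;0;0] (link 0 is ground)
L+ [2;0;0]
L+ [3;0;0]
P(0,1)∈J1 [3;1;0]
L+ [4;1;0]
P(3,1)∈J1 [4;2;0]
PS(2,1)∈J2 [4;2;1]
P(2,0)∈J1 [4;3;1]
L+ [5;3;1]
R(2,3)∈J1 [5;4;1]
PS(0,3)∈J2 [5;4;2]
PS(4,1)∈J2 [5;4;3]
PS(2,4)∈J2 [5;4;4]
mobility = 12 − 8 − 4 = 0

M = 0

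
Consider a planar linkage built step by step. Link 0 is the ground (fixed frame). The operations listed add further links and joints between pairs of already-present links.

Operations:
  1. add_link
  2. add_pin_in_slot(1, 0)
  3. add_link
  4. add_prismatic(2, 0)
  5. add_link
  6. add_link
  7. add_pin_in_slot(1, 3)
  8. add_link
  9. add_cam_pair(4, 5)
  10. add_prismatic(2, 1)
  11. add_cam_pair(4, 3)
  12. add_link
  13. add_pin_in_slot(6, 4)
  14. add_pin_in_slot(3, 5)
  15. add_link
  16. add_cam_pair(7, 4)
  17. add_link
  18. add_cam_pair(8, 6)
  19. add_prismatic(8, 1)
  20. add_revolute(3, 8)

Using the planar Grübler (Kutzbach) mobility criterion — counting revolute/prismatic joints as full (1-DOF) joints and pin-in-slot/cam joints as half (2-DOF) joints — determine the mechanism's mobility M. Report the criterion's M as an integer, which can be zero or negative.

[1;0;0] (link 0 is ground)
L+ [2;0;0]
PS(1,0)∈J2 [2;0;1]
L+ [3;0;1]
P(2,0)∈J1 [3;1;1]
L+ [4;1;1]
L+ [5;1;1]
PS(1,3)∈J2 [5;1;2]
L+ [6;1;2]
C(4,5)∈J2 [6;1;3]
P(2,1)∈J1 [6;2;3]
C(4,3)∈J2 [6;2;4]
L+ [7;2;4]
PS(6,4)∈J2 [7;2;5]
PS(3,5)∈J2 [7;2;6]
L+ [8;2;6]
C(7,4)∈J2 [8;2;7]
L+ [9;2;7]
C(8,6)∈J2 [9;2;8]
P(8,1)∈J1 [9;3;8]
R(3,8)∈J1 [9;4;8]
mobility = 24 − 8 − 8 = 8

M = 8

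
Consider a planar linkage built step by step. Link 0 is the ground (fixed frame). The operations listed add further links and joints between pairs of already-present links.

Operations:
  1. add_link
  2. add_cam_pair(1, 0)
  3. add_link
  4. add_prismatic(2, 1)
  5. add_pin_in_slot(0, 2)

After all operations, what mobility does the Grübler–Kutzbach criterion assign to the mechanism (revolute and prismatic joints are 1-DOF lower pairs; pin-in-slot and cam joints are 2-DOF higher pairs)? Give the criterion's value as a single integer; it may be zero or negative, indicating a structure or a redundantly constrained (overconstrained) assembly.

[1;0;0] (link 0 is ground)
L+ [2;0;0]
C(1,0)∈J2 [2;0;1]
L+ [3;0;1]
P(2,1)∈J1 [3;1;1]
PS(0,2)∈J2 [3;1;2]
mobility = 6 − 2 − 2 = 2

M = 2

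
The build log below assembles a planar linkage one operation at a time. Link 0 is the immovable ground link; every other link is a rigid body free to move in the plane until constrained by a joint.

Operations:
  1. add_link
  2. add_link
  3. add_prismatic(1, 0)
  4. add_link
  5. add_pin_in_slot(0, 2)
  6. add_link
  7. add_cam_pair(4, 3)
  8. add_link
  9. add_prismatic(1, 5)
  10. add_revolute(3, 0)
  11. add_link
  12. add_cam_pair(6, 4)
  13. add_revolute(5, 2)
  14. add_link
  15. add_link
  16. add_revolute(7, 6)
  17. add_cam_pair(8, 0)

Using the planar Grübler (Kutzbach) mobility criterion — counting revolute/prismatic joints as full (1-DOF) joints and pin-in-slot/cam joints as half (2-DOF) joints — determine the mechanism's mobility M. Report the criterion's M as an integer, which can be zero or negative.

L=1 J1=0 J2=0
add link → L=2 J1=0 J2=0
add link → L=3 J1=0 J2=0
P@1,0 dof=1 J1 → L=3 J1=1 J2=0
add link → L=4 J1=1 J2=0
PS@0,2 dof=2 J2 → L=4 J1=1 J2=1
add link → L=5 J1=1 J2=1
C@4,3 dof=2 J2 → L=5 J1=1 J2=2
add link → L=6 J1=1 J2=2
P@1,5 dof=1 J1 → L=6 J1=2 J2=2
R@3,0 dof=1 J1 → L=6 J1=3 J2=2
add link → L=7 J1=3 J2=2
C@6,4 dof=2 J2 → L=7 J1=3 J2=3
R@5,2 dof=1 J1 → L=7 J1=4 J2=3
add link → L=8 J1=4 J2=3
add link → L=9 J1=4 J2=3
R@7,6 dof=1 J1 → L=9 J1=5 J2=3
C@8,0 dof=2 J2 → L=9 J1=5 J2=4
M=3(L−1)−2J1−J2=3·8−2·5−4=10

M = 10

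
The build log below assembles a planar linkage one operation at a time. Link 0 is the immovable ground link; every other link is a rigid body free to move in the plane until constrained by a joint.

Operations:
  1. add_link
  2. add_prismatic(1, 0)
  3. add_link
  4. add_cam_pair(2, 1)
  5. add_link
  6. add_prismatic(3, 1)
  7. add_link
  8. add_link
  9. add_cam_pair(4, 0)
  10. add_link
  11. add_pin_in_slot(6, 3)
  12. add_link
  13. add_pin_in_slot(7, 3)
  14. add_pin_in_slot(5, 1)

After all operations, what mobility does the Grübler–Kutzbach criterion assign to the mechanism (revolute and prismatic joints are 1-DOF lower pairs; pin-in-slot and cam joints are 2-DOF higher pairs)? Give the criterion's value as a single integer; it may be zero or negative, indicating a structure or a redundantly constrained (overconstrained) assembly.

link 0 = ground. State L|J1|J2 = 1|0|0
+link1  2|0|0
P(1,0) f=1→J1  2|1|0
+link2  3|1|0
C(2,1) f=2→J2  3|1|1
+link3  4|1|1
P(3,1) f=1→J1  4|2|1
+link4  5|2|1
+link5  6|2|1
C(4,0) f=2→J2  6|2|2
+link6  7|2|2
PS(6,3) f=2→J2  7|2|3
+link7  8|2|3
PS(7,3) f=2→J2  8|2|4
PS(5,1) f=2→J2  8|2|5
M = 3(8−1)−2·2−5 = 21−4−5 = 12

M = 12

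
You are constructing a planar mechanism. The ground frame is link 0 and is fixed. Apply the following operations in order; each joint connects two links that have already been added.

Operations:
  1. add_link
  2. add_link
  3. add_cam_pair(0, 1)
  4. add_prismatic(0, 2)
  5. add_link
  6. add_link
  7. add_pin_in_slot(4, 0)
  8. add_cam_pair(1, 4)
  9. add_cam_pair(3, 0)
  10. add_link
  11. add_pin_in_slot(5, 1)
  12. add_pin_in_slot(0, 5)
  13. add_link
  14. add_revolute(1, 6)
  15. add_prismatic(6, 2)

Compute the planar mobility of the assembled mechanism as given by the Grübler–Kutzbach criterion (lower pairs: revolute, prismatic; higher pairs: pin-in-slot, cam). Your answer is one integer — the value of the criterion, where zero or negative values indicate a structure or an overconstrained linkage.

[1;0;0] (link 0 is ground)
L+ [2;0;0]
L+ [3;0;0]
C(0,1)∈J2 [3;0;1]
P(0,2)∈J1 [3;1;1]
L+ [4;1;1]
L+ [5;1;1]
PS(4,0)∈J2 [5;1;2]
C(1,4)∈J2 [5;1;3]
C(3,0)∈J2 [5;1;4]
L+ [6;1;4]
PS(5,1)∈J2 [6;1;5]
PS(0,5)∈J2 [6;1;6]
L+ [7;1;6]
R(1,6)∈J1 [7;2;6]
P(6,2)∈J1 [7;3;6]
mobility = 18 − 6 − 6 = 6

M = 6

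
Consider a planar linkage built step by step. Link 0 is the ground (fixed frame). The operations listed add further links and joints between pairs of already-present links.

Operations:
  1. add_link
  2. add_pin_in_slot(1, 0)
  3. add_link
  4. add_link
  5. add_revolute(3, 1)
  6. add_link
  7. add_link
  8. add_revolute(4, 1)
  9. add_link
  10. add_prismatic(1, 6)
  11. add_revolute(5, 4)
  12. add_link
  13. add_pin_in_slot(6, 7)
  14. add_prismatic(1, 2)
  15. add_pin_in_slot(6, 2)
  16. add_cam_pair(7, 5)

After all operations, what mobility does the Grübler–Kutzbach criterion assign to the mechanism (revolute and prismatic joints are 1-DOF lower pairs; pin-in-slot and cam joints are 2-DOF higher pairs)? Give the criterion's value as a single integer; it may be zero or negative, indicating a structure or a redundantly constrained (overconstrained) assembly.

(L,J1,J2)=(1,0,0); link0 fixed
link1: (2,0,0)
PS 1-0 [J2]: (2,0,1)
link2: (3,0,1)
link3: (4,0,1)
R 3-1 [J1]: (4,1,1)
link4: (5,1,1)
link5: (6,1,1)
R 4-1 [J1]: (6,2,1)
link6: (7,2,1)
P 1-6 [J1]: (7,3,1)
R 5-4 [J1]: (7,4,1)
link7: (8,4,1)
PS 6-7 [J2]: (8,4,2)
P 1-2 [J1]: (8,5,2)
PS 6-2 [J2]: (8,5,3)
C 7-5 [J2]: (8,5,4)
Grübler: 3·7 − 2·5 − 4 = 7

M = 7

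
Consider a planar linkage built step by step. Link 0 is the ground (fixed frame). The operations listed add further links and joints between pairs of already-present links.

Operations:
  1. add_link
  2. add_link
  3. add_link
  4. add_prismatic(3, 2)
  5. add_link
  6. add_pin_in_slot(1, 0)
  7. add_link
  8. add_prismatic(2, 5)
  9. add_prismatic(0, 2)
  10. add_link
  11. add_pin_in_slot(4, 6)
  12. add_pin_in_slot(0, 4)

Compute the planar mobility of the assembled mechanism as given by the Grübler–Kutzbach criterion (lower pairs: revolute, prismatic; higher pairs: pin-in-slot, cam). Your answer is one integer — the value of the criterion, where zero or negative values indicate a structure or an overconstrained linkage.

link 0 = ground. State L|J1|J2 = 1|0|0
+link1  2|0|0
+link2  3|0|0
+link3  4|0|0
P(3,2) f=1→J1  4|1|0
+link4  5|1|0
PS(1,0) f=2→J2  5|1|1
+link5  6|1|1
P(2,5) f=1→J1  6|2|1
P(0,2) f=1→J1  6|3|1
+link6  7|3|1
PS(4,6) f=2→J2  7|3|2
PS(0,4) f=2→J2  7|3|3
M = 3(7−1)−2·3−3 = 18−6−3 = 9

M = 9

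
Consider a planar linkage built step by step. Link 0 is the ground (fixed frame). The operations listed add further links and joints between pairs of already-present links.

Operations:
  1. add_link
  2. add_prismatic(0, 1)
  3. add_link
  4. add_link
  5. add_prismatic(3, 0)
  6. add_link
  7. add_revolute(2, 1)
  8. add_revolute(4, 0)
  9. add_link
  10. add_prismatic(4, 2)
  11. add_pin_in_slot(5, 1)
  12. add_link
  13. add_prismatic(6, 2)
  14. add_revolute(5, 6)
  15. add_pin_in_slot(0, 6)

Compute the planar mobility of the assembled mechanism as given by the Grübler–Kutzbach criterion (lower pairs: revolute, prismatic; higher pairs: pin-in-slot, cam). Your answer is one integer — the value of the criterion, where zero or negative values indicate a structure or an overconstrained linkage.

M = 2

link 0 = ground. State L|J1|J2 = 1|0|0
+link1  2|0|0
P(0,1) f=1→J1  2|1|0
+link2  3|1|0
+link3  4|1|0
P(3,0) f=1→J1  4|2|0
+link4  5|2|0
R(2,1) f=1→J1  5|3|0
R(4,0) f=1→J1  5|4|0
+link5  6|4|0
P(4,2) f=1→J1  6|5|0
PS(5,1) f=2→J2  6|5|1
+link6  7|5|1
P(6,2) f=1→J1  7|6|1
R(5,6) f=1→J1  7|7|1
PS(0,6) f=2→J2  7|7|2
M = 3(7−1)−2·7−2 = 18−14−2 = 2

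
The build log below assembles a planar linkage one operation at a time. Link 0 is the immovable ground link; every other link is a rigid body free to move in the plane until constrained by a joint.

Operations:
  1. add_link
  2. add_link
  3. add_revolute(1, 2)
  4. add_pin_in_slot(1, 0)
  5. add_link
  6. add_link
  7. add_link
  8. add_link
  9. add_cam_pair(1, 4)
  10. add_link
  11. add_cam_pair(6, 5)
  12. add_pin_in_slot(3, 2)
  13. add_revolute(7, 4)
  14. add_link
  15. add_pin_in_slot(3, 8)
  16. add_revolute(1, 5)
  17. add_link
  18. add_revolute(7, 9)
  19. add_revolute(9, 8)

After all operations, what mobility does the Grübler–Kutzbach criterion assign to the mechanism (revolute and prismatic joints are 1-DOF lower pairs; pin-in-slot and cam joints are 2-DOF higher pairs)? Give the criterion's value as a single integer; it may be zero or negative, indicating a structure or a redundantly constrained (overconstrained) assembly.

(L,J1,J2)=(1,0,0); link0 fixed
link1: (2,0,0)
link2: (3,0,0)
R 1-2 [J1]: (3,1,0)
PS 1-0 [J2]: (3,1,1)
link3: (4,1,1)
link4: (5,1,1)
link5: (6,1,1)
link6: (7,1,1)
C 1-4 [J2]: (7,1,2)
link7: (8,1,2)
C 6-5 [J2]: (8,1,3)
PS 3-2 [J2]: (8,1,4)
R 7-4 [J1]: (8,2,4)
link8: (9,2,4)
PS 3-8 [J2]: (9,2,5)
R 1-5 [J1]: (9,3,5)
link9: (10,3,5)
R 7-9 [J1]: (10,4,5)
R 9-8 [J1]: (10,5,5)
Grübler: 3·9 − 2·5 − 5 = 12

M = 12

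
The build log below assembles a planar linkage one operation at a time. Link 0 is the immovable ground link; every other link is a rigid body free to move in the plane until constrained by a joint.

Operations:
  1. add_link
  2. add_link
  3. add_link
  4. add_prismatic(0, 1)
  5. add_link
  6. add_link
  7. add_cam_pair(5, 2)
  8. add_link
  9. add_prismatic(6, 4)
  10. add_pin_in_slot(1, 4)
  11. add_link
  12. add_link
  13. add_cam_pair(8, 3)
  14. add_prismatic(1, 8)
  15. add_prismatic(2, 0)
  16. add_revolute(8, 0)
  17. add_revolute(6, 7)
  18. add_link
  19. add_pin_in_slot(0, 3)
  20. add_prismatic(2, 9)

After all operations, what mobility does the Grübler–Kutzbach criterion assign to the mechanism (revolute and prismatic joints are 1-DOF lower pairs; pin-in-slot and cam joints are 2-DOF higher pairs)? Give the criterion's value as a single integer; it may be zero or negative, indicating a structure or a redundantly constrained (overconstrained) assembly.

ground; <1,0,0>
#1 <2,0,0>
#2 <3,0,0>
#3 <4,0,0>
P:0↔1 J1 <4,1,0>
#4 <5,1,0>
#5 <6,1,0>
C:5↔2 J2 <6,1,1>
#6 <7,1,1>
P:6↔4 J1 <7,2,1>
PS:1↔4 J2 <7,2,2>
#7 <8,2,2>
#8 <9,2,2>
C:8↔3 J2 <9,2,3>
P:1↔8 J1 <9,3,3>
P:2↔0 J1 <9,4,3>
R:8↔0 J1 <9,5,3>
R:6↔7 J1 <9,6,3>
#9 <10,6,3>
PS:0↔3 J2 <10,6,4>
P:2↔9 J1 <10,7,4>
3×9 − 2×7 − 1×4 = 9

M = 9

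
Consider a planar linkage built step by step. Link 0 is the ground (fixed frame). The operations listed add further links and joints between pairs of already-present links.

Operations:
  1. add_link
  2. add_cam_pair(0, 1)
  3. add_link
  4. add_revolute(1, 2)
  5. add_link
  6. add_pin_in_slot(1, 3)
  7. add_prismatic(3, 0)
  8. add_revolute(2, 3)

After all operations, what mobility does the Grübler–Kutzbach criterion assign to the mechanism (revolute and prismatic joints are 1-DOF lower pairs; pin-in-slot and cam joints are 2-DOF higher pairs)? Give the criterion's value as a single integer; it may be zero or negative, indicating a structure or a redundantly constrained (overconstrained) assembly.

M = 1

ground; <1,0,0>
#1 <2,0,0>
C:0↔1 J2 <2,0,1>
#2 <3,0,1>
R:1↔2 J1 <3,1,1>
#3 <4,1,1>
PS:1↔3 J2 <4,1,2>
P:3↔0 J1 <4,2,2>
R:2↔3 J1 <4,3,2>
3×3 − 2×3 − 1×2 = 1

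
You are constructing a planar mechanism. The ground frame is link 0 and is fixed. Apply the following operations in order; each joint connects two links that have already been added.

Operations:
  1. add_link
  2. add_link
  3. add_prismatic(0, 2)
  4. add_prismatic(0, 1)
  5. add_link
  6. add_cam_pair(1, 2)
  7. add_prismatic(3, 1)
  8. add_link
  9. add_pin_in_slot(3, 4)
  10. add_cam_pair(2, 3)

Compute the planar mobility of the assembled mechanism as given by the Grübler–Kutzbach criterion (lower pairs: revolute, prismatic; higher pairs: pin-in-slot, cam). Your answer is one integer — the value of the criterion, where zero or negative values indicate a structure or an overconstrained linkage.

[1;0;0] (link 0 is ground)
L+ [2;0;0]
L+ [3;0;0]
P(0,2)∈J1 [3;1;0]
P(0,1)∈J1 [3;2;0]
L+ [4;2;0]
C(1,2)∈J2 [4;2;1]
P(3,1)∈J1 [4;3;1]
L+ [5;3;1]
PS(3,4)∈J2 [5;3;2]
C(2,3)∈J2 [5;3;3]
mobility = 12 − 6 − 3 = 3

M = 3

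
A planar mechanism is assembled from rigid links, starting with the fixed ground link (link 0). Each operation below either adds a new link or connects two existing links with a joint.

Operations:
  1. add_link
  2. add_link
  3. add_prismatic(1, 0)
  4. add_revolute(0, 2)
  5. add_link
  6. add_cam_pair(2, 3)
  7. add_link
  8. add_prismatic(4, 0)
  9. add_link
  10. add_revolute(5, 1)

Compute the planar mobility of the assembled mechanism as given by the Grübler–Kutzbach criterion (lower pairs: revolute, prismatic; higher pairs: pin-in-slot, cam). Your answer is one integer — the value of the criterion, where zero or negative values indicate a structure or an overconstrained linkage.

ground; <1,0,0>
#1 <2,0,0>
#2 <3,0,0>
P:1↔0 J1 <3,1,0>
R:0↔2 J1 <3,2,0>
#3 <4,2,0>
C:2↔3 J2 <4,2,1>
#4 <5,2,1>
P:4↔0 J1 <5,3,1>
#5 <6,3,1>
R:5↔1 J1 <6,4,1>
3×5 − 2×4 − 1×1 = 6

M = 6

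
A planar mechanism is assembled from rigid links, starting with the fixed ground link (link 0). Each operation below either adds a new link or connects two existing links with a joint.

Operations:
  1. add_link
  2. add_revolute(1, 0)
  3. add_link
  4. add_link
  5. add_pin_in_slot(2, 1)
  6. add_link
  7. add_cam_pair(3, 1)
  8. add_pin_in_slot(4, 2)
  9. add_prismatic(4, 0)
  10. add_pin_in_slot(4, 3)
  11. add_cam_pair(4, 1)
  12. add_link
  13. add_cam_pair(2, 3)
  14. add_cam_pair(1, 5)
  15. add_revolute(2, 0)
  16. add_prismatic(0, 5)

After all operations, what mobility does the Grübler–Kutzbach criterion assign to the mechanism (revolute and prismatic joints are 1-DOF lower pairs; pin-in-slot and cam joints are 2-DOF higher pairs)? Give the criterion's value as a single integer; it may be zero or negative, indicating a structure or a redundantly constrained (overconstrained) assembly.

[1;0;0] (link 0 is ground)
L+ [2;0;0]
R(1,0)∈J1 [2;1;0]
L+ [3;1;0]
L+ [4;1;0]
PS(2,1)∈J2 [4;1;1]
L+ [5;1;1]
C(3,1)∈J2 [5;1;2]
PS(4,2)∈J2 [5;1;3]
P(4,0)∈J1 [5;2;3]
PS(4,3)∈J2 [5;2;4]
C(4,1)∈J2 [5;2;5]
L+ [6;2;5]
C(2,3)∈J2 [6;2;6]
C(1,5)∈J2 [6;2;7]
R(2,0)∈J1 [6;3;7]
P(0,5)∈J1 [6;4;7]
mobility = 15 − 8 − 7 = 0

M = 0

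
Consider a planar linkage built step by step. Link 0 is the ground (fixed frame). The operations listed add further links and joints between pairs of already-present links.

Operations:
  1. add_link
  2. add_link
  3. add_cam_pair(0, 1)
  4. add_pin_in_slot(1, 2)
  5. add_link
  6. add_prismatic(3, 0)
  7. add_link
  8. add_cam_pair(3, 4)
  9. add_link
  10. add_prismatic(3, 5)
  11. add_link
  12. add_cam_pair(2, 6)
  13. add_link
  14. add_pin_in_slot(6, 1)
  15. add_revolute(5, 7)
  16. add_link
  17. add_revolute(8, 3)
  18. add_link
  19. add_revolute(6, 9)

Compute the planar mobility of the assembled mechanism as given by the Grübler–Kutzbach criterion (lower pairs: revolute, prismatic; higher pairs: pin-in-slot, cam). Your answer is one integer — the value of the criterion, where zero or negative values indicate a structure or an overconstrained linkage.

M = 12

[1;0;0] (link 0 is ground)
L+ [2;0;0]
L+ [3;0;0]
C(0,1)∈J2 [3;0;1]
PS(1,2)∈J2 [3;0;2]
L+ [4;0;2]
P(3,0)∈J1 [4;1;2]
L+ [5;1;2]
C(3,4)∈J2 [5;1;3]
L+ [6;1;3]
P(3,5)∈J1 [6;2;3]
L+ [7;2;3]
C(2,6)∈J2 [7;2;4]
L+ [8;2;4]
PS(6,1)∈J2 [8;2;5]
R(5,7)∈J1 [8;3;5]
L+ [9;3;5]
R(8,3)∈J1 [9;4;5]
L+ [10;4;5]
R(6,9)∈J1 [10;5;5]
mobility = 27 − 10 − 5 = 12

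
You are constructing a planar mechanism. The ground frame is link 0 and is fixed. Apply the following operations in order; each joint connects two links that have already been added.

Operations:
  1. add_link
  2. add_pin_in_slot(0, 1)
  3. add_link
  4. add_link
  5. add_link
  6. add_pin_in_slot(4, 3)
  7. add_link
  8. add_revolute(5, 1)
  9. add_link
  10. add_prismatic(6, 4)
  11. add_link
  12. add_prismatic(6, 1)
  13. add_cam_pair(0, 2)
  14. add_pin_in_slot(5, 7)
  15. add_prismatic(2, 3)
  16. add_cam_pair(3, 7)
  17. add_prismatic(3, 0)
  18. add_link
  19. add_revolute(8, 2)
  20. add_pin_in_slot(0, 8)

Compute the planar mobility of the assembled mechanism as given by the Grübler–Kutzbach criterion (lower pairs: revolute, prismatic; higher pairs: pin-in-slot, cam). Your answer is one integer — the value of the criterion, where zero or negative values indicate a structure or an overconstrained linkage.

M = 6

L=1 J1=0 J2=0
add link → L=2 J1=0 J2=0
PS@0,1 dof=2 J2 → L=2 J1=0 J2=1
add link → L=3 J1=0 J2=1
add link → L=4 J1=0 J2=1
add link → L=5 J1=0 J2=1
PS@4,3 dof=2 J2 → L=5 J1=0 J2=2
add link → L=6 J1=0 J2=2
R@5,1 dof=1 J1 → L=6 J1=1 J2=2
add link → L=7 J1=1 J2=2
P@6,4 dof=1 J1 → L=7 J1=2 J2=2
add link → L=8 J1=2 J2=2
P@6,1 dof=1 J1 → L=8 J1=3 J2=2
C@0,2 dof=2 J2 → L=8 J1=3 J2=3
PS@5,7 dof=2 J2 → L=8 J1=3 J2=4
P@2,3 dof=1 J1 → L=8 J1=4 J2=4
C@3,7 dof=2 J2 → L=8 J1=4 J2=5
P@3,0 dof=1 J1 → L=8 J1=5 J2=5
add link → L=9 J1=5 J2=5
R@8,2 dof=1 J1 → L=9 J1=6 J2=5
PS@0,8 dof=2 J2 → L=9 J1=6 J2=6
M=3(L−1)−2J1−J2=3·8−2·6−6=6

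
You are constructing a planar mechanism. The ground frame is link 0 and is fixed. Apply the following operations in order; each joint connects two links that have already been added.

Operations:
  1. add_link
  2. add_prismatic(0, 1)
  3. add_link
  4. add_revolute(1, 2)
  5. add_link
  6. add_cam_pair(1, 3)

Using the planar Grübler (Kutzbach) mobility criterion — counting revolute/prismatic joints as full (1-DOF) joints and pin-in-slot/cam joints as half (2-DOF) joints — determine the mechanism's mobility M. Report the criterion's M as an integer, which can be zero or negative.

M = 4

link 0 = ground. State L|J1|J2 = 1|0|0
+link1  2|0|0
P(0,1) f=1→J1  2|1|0
+link2  3|1|0
R(1,2) f=1→J1  3|2|0
+link3  4|2|0
C(1,3) f=2→J2  4|2|1
M = 3(4−1)−2·2−1 = 9−4−1 = 4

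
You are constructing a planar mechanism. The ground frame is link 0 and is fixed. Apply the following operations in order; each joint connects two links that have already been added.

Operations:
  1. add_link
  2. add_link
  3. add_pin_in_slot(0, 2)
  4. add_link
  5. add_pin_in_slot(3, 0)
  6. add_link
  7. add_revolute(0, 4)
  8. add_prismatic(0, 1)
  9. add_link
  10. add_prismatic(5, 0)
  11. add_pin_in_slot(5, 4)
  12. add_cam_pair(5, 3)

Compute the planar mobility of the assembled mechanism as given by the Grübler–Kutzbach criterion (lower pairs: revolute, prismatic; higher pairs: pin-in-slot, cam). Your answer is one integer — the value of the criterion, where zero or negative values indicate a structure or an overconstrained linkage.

[1;0;0] (link 0 is ground)
L+ [2;0;0]
L+ [3;0;0]
PS(0,2)∈J2 [3;0;1]
L+ [4;0;1]
PS(3,0)∈J2 [4;0;2]
L+ [5;0;2]
R(0,4)∈J1 [5;1;2]
P(0,1)∈J1 [5;2;2]
L+ [6;2;2]
P(5,0)∈J1 [6;3;2]
PS(5,4)∈J2 [6;3;3]
C(5,3)∈J2 [6;3;4]
mobility = 15 − 6 − 4 = 5

M = 5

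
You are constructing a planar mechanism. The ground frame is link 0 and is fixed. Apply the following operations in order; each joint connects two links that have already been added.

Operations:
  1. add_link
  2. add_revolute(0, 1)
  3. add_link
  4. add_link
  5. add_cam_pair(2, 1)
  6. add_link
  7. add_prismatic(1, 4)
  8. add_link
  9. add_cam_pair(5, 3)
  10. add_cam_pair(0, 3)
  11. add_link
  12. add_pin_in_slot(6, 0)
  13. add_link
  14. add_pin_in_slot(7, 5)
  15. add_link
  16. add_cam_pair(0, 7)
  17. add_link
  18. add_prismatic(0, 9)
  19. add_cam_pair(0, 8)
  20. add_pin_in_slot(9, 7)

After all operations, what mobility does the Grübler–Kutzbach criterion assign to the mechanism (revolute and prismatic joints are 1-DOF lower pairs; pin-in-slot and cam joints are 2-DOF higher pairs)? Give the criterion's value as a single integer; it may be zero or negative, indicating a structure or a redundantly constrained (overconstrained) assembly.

L=1 J1=0 J2=0
add link → L=2 J1=0 J2=0
R@0,1 dof=1 J1 → L=2 J1=1 J2=0
add link → L=3 J1=1 J2=0
add link → L=4 J1=1 J2=0
C@2,1 dof=2 J2 → L=4 J1=1 J2=1
add link → L=5 J1=1 J2=1
P@1,4 dof=1 J1 → L=5 J1=2 J2=1
add link → L=6 J1=2 J2=1
C@5,3 dof=2 J2 → L=6 J1=2 J2=2
C@0,3 dof=2 J2 → L=6 J1=2 J2=3
add link → L=7 J1=2 J2=3
PS@6,0 dof=2 J2 → L=7 J1=2 J2=4
add link → L=8 J1=2 J2=4
PS@7,5 dof=2 J2 → L=8 J1=2 J2=5
add link → L=9 J1=2 J2=5
C@0,7 dof=2 J2 → L=9 J1=2 J2=6
add link → L=10 J1=2 J2=6
P@0,9 dof=1 J1 → L=10 J1=3 J2=6
C@0,8 dof=2 J2 → L=10 J1=3 J2=7
PS@9,7 dof=2 J2 → L=10 J1=3 J2=8
M=3(L−1)−2J1−J2=3·9−2·3−8=13

M = 13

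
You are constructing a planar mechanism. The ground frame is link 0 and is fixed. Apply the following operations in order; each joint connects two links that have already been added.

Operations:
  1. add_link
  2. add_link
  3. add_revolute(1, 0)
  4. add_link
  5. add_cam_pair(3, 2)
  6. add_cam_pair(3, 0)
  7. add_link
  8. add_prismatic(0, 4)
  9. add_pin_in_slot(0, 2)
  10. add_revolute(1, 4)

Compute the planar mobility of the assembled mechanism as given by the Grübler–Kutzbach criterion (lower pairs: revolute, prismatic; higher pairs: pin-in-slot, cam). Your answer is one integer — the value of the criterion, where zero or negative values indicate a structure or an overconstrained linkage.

[1;0;0] (link 0 is ground)
L+ [2;0;0]
L+ [3;0;0]
R(1,0)∈J1 [3;1;0]
L+ [4;1;0]
C(3,2)∈J2 [4;1;1]
C(3,0)∈J2 [4;1;2]
L+ [5;1;2]
P(0,4)∈J1 [5;2;2]
PS(0,2)∈J2 [5;2;3]
R(1,4)∈J1 [5;3;3]
mobility = 12 − 6 − 3 = 3

M = 3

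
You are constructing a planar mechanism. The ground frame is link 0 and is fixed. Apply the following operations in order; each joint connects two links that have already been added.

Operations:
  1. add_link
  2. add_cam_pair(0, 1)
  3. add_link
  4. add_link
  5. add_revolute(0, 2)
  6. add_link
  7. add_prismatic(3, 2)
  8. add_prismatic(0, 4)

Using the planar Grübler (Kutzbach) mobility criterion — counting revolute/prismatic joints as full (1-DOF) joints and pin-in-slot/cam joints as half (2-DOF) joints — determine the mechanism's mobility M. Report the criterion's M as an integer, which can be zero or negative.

M = 5

(L,J1,J2)=(1,0,0); link0 fixed
link1: (2,0,0)
C 0-1 [J2]: (2,0,1)
link2: (3,0,1)
link3: (4,0,1)
R 0-2 [J1]: (4,1,1)
link4: (5,1,1)
P 3-2 [J1]: (5,2,1)
P 0-4 [J1]: (5,3,1)
Grübler: 3·4 − 2·3 − 1 = 5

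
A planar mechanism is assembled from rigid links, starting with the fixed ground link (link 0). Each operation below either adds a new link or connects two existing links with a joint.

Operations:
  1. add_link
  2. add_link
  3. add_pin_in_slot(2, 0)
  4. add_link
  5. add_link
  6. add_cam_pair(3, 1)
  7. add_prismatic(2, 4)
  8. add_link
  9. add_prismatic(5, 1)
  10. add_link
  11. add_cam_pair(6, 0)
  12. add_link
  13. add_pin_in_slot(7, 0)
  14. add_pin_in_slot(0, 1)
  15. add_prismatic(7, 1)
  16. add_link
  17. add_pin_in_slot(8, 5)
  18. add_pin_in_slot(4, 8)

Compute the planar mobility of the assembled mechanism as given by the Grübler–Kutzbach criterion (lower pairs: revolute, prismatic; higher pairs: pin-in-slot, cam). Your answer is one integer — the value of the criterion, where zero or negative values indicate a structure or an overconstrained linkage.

M = 11

[1;0;0] (link 0 is ground)
L+ [2;0;0]
L+ [3;0;0]
PS(2,0)∈J2 [3;0;1]
L+ [4;0;1]
L+ [5;0;1]
C(3,1)∈J2 [5;0;2]
P(2,4)∈J1 [5;1;2]
L+ [6;1;2]
P(5,1)∈J1 [6;2;2]
L+ [7;2;2]
C(6,0)∈J2 [7;2;3]
L+ [8;2;3]
PS(7,0)∈J2 [8;2;4]
PS(0,1)∈J2 [8;2;5]
P(7,1)∈J1 [8;3;5]
L+ [9;3;5]
PS(8,5)∈J2 [9;3;6]
PS(4,8)∈J2 [9;3;7]
mobility = 24 − 6 − 7 = 11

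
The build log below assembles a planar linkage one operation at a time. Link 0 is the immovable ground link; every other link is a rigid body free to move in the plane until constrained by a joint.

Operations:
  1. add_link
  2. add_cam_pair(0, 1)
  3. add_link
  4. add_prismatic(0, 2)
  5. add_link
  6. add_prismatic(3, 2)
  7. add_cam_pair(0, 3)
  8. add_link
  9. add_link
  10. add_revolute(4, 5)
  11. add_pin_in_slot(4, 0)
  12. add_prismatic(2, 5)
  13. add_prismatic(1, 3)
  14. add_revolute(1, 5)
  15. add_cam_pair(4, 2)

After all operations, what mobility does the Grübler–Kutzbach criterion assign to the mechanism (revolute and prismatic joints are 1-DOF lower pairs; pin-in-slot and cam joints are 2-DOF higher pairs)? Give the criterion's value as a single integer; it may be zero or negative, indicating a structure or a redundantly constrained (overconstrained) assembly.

[1;0;0] (link 0 is ground)
L+ [2;0;0]
C(0,1)∈J2 [2;0;1]
L+ [3;0;1]
P(0,2)∈J1 [3;1;1]
L+ [4;1;1]
P(3,2)∈J1 [4;2;1]
C(0,3)∈J2 [4;2;2]
L+ [5;2;2]
L+ [6;2;2]
R(4,5)∈J1 [6;3;2]
PS(4,0)∈J2 [6;3;3]
P(2,5)∈J1 [6;4;3]
P(1,3)∈J1 [6;5;3]
R(1,5)∈J1 [6;6;3]
C(4,2)∈J2 [6;6;4]
mobility = 15 − 12 − 4 = -1

M = -1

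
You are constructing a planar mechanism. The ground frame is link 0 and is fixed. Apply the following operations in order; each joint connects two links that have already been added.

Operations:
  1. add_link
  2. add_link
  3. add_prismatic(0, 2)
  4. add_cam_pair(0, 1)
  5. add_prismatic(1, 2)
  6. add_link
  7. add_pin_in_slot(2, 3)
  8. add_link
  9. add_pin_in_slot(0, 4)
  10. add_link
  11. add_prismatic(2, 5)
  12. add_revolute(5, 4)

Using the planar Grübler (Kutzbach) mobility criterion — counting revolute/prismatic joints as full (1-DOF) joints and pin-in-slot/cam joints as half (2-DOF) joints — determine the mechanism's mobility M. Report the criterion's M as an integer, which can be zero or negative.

M = 4

[1;0;0] (link 0 is ground)
L+ [2;0;0]
L+ [3;0;0]
P(0,2)∈J1 [3;1;0]
C(0,1)∈J2 [3;1;1]
P(1,2)∈J1 [3;2;1]
L+ [4;2;1]
PS(2,3)∈J2 [4;2;2]
L+ [5;2;2]
PS(0,4)∈J2 [5;2;3]
L+ [6;2;3]
P(2,5)∈J1 [6;3;3]
R(5,4)∈J1 [6;4;3]
mobility = 15 − 8 − 3 = 4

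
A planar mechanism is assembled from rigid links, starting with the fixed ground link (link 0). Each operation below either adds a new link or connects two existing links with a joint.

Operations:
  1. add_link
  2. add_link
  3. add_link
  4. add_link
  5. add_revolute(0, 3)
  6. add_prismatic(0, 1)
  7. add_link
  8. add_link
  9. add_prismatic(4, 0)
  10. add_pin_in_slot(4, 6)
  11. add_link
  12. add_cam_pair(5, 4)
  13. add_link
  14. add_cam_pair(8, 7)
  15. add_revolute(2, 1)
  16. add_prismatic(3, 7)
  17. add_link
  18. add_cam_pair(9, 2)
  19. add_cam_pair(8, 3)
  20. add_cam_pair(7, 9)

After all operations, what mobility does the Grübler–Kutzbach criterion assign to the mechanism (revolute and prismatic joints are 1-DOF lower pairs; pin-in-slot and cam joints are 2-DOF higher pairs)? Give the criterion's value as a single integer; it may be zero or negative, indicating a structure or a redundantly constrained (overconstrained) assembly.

L=1 J1=0 J2=0
add link → L=2 J1=0 J2=0
add link → L=3 J1=0 J2=0
add link → L=4 J1=0 J2=0
add link → L=5 J1=0 J2=0
R@0,3 dof=1 J1 → L=5 J1=1 J2=0
P@0,1 dof=1 J1 → L=5 J1=2 J2=0
add link → L=6 J1=2 J2=0
add link → L=7 J1=2 J2=0
P@4,0 dof=1 J1 → L=7 J1=3 J2=0
PS@4,6 dof=2 J2 → L=7 J1=3 J2=1
add link → L=8 J1=3 J2=1
C@5,4 dof=2 J2 → L=8 J1=3 J2=2
add link → L=9 J1=3 J2=2
C@8,7 dof=2 J2 → L=9 J1=3 J2=3
R@2,1 dof=1 J1 → L=9 J1=4 J2=3
P@3,7 dof=1 J1 → L=9 J1=5 J2=3
add link → L=10 J1=5 J2=3
C@9,2 dof=2 J2 → L=10 J1=5 J2=4
C@8,3 dof=2 J2 → L=10 J1=5 J2=5
C@7,9 dof=2 J2 → L=10 J1=5 J2=6
M=3(L−1)−2J1−J2=3·9−2·5−6=11

M = 11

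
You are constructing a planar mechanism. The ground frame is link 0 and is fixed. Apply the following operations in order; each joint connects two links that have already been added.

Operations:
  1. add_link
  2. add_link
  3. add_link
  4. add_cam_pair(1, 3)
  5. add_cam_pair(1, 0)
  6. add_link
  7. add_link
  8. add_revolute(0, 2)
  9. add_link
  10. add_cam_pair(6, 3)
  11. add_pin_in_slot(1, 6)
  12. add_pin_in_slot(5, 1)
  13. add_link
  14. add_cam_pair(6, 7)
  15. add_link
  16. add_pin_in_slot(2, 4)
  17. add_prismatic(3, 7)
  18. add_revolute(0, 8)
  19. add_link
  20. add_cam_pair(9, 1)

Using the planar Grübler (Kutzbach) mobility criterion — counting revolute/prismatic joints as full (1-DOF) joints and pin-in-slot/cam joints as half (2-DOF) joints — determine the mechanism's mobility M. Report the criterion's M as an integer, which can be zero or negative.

M = 13

(L,J1,J2)=(1,0,0); link0 fixed
link1: (2,0,0)
link2: (3,0,0)
link3: (4,0,0)
C 1-3 [J2]: (4,0,1)
C 1-0 [J2]: (4,0,2)
link4: (5,0,2)
link5: (6,0,2)
R 0-2 [J1]: (6,1,2)
link6: (7,1,2)
C 6-3 [J2]: (7,1,3)
PS 1-6 [J2]: (7,1,4)
PS 5-1 [J2]: (7,1,5)
link7: (8,1,5)
C 6-7 [J2]: (8,1,6)
link8: (9,1,6)
PS 2-4 [J2]: (9,1,7)
P 3-7 [J1]: (9,2,7)
R 0-8 [J1]: (9,3,7)
link9: (10,3,7)
C 9-1 [J2]: (10,3,8)
Grübler: 3·9 − 2·3 − 8 = 13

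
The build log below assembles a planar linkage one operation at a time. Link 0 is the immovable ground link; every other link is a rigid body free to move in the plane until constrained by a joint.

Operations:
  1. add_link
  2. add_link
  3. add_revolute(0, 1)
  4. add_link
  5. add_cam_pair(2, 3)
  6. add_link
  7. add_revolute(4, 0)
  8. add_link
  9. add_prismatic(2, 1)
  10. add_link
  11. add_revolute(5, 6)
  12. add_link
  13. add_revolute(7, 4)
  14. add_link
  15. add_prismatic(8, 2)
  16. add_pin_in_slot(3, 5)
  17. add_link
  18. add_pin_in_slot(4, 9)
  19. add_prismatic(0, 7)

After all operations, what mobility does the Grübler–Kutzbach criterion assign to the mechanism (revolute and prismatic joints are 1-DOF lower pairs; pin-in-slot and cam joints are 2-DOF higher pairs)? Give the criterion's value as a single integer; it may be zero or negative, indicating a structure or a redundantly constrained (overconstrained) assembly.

M = 10

link 0 = ground. State L|J1|J2 = 1|0|0
+link1  2|0|0
+link2  3|0|0
R(0,1) f=1→J1  3|1|0
+link3  4|1|0
C(2,3) f=2→J2  4|1|1
+link4  5|1|1
R(4,0) f=1→J1  5|2|1
+link5  6|2|1
P(2,1) f=1→J1  6|3|1
+link6  7|3|1
R(5,6) f=1→J1  7|4|1
+link7  8|4|1
R(7,4) f=1→J1  8|5|1
+link8  9|5|1
P(8,2) f=1→J1  9|6|1
PS(3,5) f=2→J2  9|6|2
+link9  10|6|2
PS(4,9) f=2→J2  10|6|3
P(0,7) f=1→J1  10|7|3
M = 3(10−1)−2·7−3 = 27−14−3 = 10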